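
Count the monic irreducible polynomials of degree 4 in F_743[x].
There are 76189386588 monic irreducible polynomials of degree 4 over F_743

Each element of F_{743^4} that lies in no proper subfield is a root of exactly one monic irreducible of degree 4 over F_743, and each such polynomial has 4 distinct roots in F_{743^4}. By Möbius inversion the count is N_743(4) = (1/4) Σ_{d|4} μ(4/d) · 743^d = (1/4)(μ(4)·743^1 + μ(2)·743^2 + μ(1)·743^4) = 304757546352/4 = 76189386588.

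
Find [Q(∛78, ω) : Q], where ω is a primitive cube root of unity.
[Q(∛78, ω) : Q] = 6

[Q(∛78):Q] = 3 (min poly x^3 - 78, irreducible since 78 is not a perfect cube). [Q(ω):Q] = 2 (min poly x^2 + x + 1). Since Q(∛78) ⊂ R and ω ∉ R, we have ω ∉ Q(∛78), so x^2 + x + 1 remains irreducible over Q(∛78) and [Q(∛78, ω) : Q(∛78)] = 2. By the tower law, [Q(∛78, ω) : Q] = 3 · 2 = 6. (In fact Q(∛78, ω) is the splitting field of x^3 - 78 over Q.)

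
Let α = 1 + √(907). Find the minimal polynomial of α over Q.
m_α(x) = x^2 - 2x - 906

From α - 1 = √(907), squaring gives (α - 1)^2 = 907, i.e. α^2 - 2α + 1 = 907, so α^2 - 2α - 906 = 0. The discriminant of x^2 - 2x - 906 is (-2)^2 - 4·(-906) = 4 + 3624 = 3628, and 4·(907) is not a perfect square in Q since 907 is squarefree and ≠ 1. Hence x^2 - 2x - 906 is irreducible over Q and is the minimal polynomial of α.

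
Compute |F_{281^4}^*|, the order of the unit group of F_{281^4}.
|F_{281^4}^*| = 6234839520

F_{281^4} has 281^4 = 6234839521 elements; its multiplicative group consists of all nonzero elements, so |F_{281^4}^*| = 6234839521 - 1 = 6234839520. (It is cyclic since any finite subgroup of the multiplicative group of a field is cyclic.)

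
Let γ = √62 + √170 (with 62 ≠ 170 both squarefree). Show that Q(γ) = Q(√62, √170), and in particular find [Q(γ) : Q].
[Q(γ) : Q] = 4 (equivalently, Q(γ) = Q(√62, √170))

Obviously Q(γ) ⊆ Q(√62, √170), and [Q(√62, √170):Q] = 4 (since 62, 170 are distinct squarefree integers > 1 with 10540 not a perfect square). To show equality we compute the minimal polynomial of γ. From γ = √62 + √170: γ^2 = 62 + 2√(10540) + 170 = 232 + 2√(10540), so γ^2 - 232 = 2√(10540); squaring, (γ^2 - 232)^2 = 4·10540, i.e. γ^4 - 464γ^2 + 53824 - 42160 = 0, i.e. γ^4 - 464γ^2 + 11664 = 0. So γ is a root of x^4 - 464x^2 + 11664. This polynomial is irreducible over Q: it has no rational root (each ±√62 ± √170 is irrational), and any factorization into two quadratics over Q would force √(10540) ∈ Q (pairing opposite roots) or √62, √170 ∈ Q (other pairings), all impossible. Hence [Q(γ):Q] = 4 = [Q(√62, √170):Q], so Q(γ) = Q(√62, √170).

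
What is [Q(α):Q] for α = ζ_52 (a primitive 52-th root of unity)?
[Q(α):Q] = 24

The minimal polynomial of ζ_52 over Q is the 52-th cyclotomic polynomial Φ_52(x), which is irreducible over Q and has degree φ(52) = 24. Hence [Q(α):Q] = φ(52) = 24.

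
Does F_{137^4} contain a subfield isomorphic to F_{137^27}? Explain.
No: F_{137^27} is not a subfield of F_{137^4}

F_{p^m} embeds in F_{p^n} iff m | n. Here 27 ∤ 4 (since 4 = 0·27 + 4 with remainder 4 ≠ 0), so F_{137^27} is not a subfield of F_{137^4}. Equivalently: if it were, the tower law would give 27 = [F_{137^27}:F_137] dividing [F_{137^4}:F_137] = 4, contradiction.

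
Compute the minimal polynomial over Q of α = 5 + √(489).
m_α(x) = x^2 - 10x - 464

From α - 5 = √(489), squaring gives (α - 5)^2 = 489, i.e. α^2 - 10α + 25 = 489, so α^2 - 10α - 464 = 0. The discriminant of x^2 - 10x - 464 is (-10)^2 - 4·(-464) = 100 + 1856 = 1956, and 4·(489) is not a perfect square in Q since 489 is squarefree and ≠ 1. Hence x^2 - 10x - 464 is irreducible over Q and is the minimal polynomial of α.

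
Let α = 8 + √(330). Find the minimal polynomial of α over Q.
m_α(x) = x^2 - 16x - 266

From α - 8 = √(330), squaring gives (α - 8)^2 = 330, i.e. α^2 - 16α + 64 = 330, so α^2 - 16α - 266 = 0. The discriminant of x^2 - 16x - 266 is (-16)^2 - 4·(-266) = 256 + 1064 = 1320, and 4·(330) is not a perfect square in Q since 330 is squarefree and ≠ 1. Hence x^2 - 16x - 266 is irreducible over Q and is the minimal polynomial of α.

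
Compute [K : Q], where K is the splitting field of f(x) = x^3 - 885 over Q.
[K : Q] = 6

The roots of x^3 - 885 are ∛885, ω∛885, ω^2∛885 where ω = e^(2πi/3) is a primitive cube root of unity, so K = Q(∛885, ω). Now [Q(∛885):Q] = 3 (since 885 is not a perfect cube, x^3 - 885 is irreducible) and [Q(ω):Q] = 2. Both 2 and 3 divide [K:Q], and [K:Q] ≤ 3·2 = 6, so [K:Q] = 6. (Equivalently: Q(∛885) ⊂ R but ω ∉ R, so [K : Q(∛885)] = 2.)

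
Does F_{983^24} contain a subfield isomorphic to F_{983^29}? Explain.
No: F_{983^29} is not a subfield of F_{983^24}

F_{p^m} embeds in F_{p^n} iff m | n. Here 29 ∤ 24 (since 24 = 0·29 + 24 with remainder 24 ≠ 0), so F_{983^29} is not a subfield of F_{983^24}. Equivalently: if it were, the tower law would give 29 = [F_{983^29}:F_983] dividing [F_{983^24}:F_983] = 24, contradiction.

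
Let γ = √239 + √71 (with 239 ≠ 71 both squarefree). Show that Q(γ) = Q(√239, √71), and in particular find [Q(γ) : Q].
[Q(γ) : Q] = 4 (equivalently, Q(γ) = Q(√239, √71))

Obviously Q(γ) ⊆ Q(√239, √71), and [Q(√239, √71):Q] = 4 (since 239, 71 are distinct squarefree integers > 1 with 16969 not a perfect square). To show equality we compute the minimal polynomial of γ. From γ = √239 + √71: γ^2 = 239 + 2√(16969) + 71 = 310 + 2√(16969), so γ^2 - 310 = 2√(16969); squaring, (γ^2 - 310)^2 = 4·16969, i.e. γ^4 - 620γ^2 + 96100 - 67876 = 0, i.e. γ^4 - 620γ^2 + 28224 = 0. So γ is a root of x^4 - 620x^2 + 28224. This polynomial is irreducible over Q: it has no rational root (each ±√239 ± √71 is irrational), and any factorization into two quadratics over Q would force √(16969) ∈ Q (pairing opposite roots) or √239, √71 ∈ Q (other pairings), all impossible. Hence [Q(γ):Q] = 4 = [Q(√239, √71):Q], so Q(γ) = Q(√239, √71).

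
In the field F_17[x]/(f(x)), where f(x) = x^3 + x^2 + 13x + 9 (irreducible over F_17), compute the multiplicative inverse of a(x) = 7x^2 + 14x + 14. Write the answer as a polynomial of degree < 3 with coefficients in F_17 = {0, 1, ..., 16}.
a(x)^(-1) ≡ 16x^2 + 9x + 13 (mod f(x))

Since f is irreducible over F_17, F_17[x]/(f) is a field and a(x) ≠ 0 has an inverse. Apply the extended Euclidean algorithm to f(x) and a(x) in F_17[x]: f(x) = (5x + 12)·a(x) + (13x + 11);  a(x) = (11x + 14)·(13x + 11) + (13). The last nonzero remainder is the constant 13 = gcd(f, a) in F_17. Back-substituting through the division chain expresses 13 = s(x)·a(x) + t(x)·f(x) with s(x) ≡ 4x^2 + 15x + 16 (mod f), so (4x^2 + 15x + 16)·a(x) ≡ 13 (mod f). Multiplying by 13^(-1) ≡ 4 in F_17 gives a(x)^(-1) ≡ 4·(4x^2 + 15x + 16) ≡ 16x^2 + 9x + 13 (mod f). Check: (7x^2 + 14x + 14)·(16x^2 + 9x + 13) = 10x^4 + 15x^3 + 16x^2 + 2x + 12 ≡ 1 (mod x^3 + x^2 + 13x + 9).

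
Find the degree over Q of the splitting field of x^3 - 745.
[K : Q] = 6

The roots of x^3 - 745 are ∛745, ω∛745, ω^2∛745 where ω = e^(2πi/3) is a primitive cube root of unity, so K = Q(∛745, ω). Now [Q(∛745):Q] = 3 (since 745 is not a perfect cube, x^3 - 745 is irreducible) and [Q(ω):Q] = 2. Both 2 and 3 divide [K:Q], and [K:Q] ≤ 3·2 = 6, so [K:Q] = 6. (Equivalently: Q(∛745) ⊂ R but ω ∉ R, so [K : Q(∛745)] = 2.)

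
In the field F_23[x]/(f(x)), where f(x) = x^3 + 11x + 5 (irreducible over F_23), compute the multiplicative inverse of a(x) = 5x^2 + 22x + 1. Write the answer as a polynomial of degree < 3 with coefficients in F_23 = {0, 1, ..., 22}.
a(x)^(-1) ≡ 17x^2 + 3x + 14 (mod f(x))

Since f is irreducible over F_23, F_23[x]/(f) is a field and a(x) ≠ 0 has an inverse. Apply the extended Euclidean algorithm to f(x) and a(x) in F_23[x]: f(x) = (14x + 12)·a(x) + (9x + 16);  a(x) = (21x + 6)·(9x + 16) + (20). The last nonzero remainder is the constant 20 = gcd(f, a) in F_23. Back-substituting through the division chain expresses 20 = s(x)·a(x) + t(x)·f(x) with s(x) ≡ 18x^2 + 14x + 4 (mod f), so (18x^2 + 14x + 4)·a(x) ≡ 20 (mod f). Multiplying by 20^(-1) ≡ 15 in F_23 gives a(x)^(-1) ≡ 15·(18x^2 + 14x + 4) ≡ 17x^2 + 3x + 14 (mod f). Check: (5x^2 + 22x + 1)·(17x^2 + 3x + 14) = 16x^4 + 21x^3 + 15x^2 + 12x + 14 ≡ 1 (mod x^3 + 11x + 5).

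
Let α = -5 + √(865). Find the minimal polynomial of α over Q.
m_α(x) = x^2 + 10x - 840

From α + 5 = √(865), squaring gives (α + 5)^2 = 865, i.e. α^2 + 10α + 25 = 865, so α^2 + 10α - 840 = 0. The discriminant of x^2 + 10x - 840 is (10)^2 - 4·(-840) = 100 + 3360 = 3460, and 4·(865) is not a perfect square in Q since 865 is squarefree and ≠ 1. Hence x^2 + 10x - 840 is irreducible over Q and is the minimal polynomial of α.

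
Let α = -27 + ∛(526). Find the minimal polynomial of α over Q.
m_α(x) = x^3 + 81x^2 + 2187x + 19157

Set β = α + 27 = ∛(526), so β^3 = 526. Then (α + 27)^3 - 526 = 0, i.e. α is a root of g(x) = (x + 27)^3 - 526 = x^3 + 81x^2 + 2187x + 19157. Since g(x) = h(x + 27) where h(x) = x^3 - 526, and h is irreducible over Q (because 526 is not a perfect cube, so h has no rational root, and a monic cubic with no rational root is irreducible), g is also irreducible (irreducibility is preserved under the substitution x → x + 27). Hence m_α(x) = x^3 + 81x^2 + 2187x + 19157.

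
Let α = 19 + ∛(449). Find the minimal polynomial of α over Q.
m_α(x) = x^3 - 57x^2 + 1083x - 7308

Set β = α - 19 = ∛(449), so β^3 = 449. Then (α - 19)^3 - 449 = 0, i.e. α is a root of g(x) = (x - 19)^3 - 449 = x^3 - 57x^2 + 1083x - 7308. Since g(x) = h(x - 19) where h(x) = x^3 - 449, and h is irreducible over Q (because 449 is not a perfect cube, so h has no rational root, and a monic cubic with no rational root is irreducible), g is also irreducible (irreducibility is preserved under the substitution x → x - 19). Hence m_α(x) = x^3 - 57x^2 + 1083x - 7308.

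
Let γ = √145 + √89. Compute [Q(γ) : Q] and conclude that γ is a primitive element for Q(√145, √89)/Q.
[Q(γ) : Q] = 4 (equivalently, Q(γ) = Q(√145, √89))

Obviously Q(γ) ⊆ Q(√145, √89), and [Q(√145, √89):Q] = 4 (since 145, 89 are distinct squarefree integers > 1 with 12905 not a perfect square). To show equality we compute the minimal polynomial of γ. From γ = √145 + √89: γ^2 = 145 + 2√(12905) + 89 = 234 + 2√(12905), so γ^2 - 234 = 2√(12905); squaring, (γ^2 - 234)^2 = 4·12905, i.e. γ^4 - 468γ^2 + 54756 - 51620 = 0, i.e. γ^4 - 468γ^2 + 3136 = 0. So γ is a root of x^4 - 468x^2 + 3136. This polynomial is irreducible over Q: it has no rational root (each ±√145 ± √89 is irrational), and any factorization into two quadratics over Q would force √(12905) ∈ Q (pairing opposite roots) or √145, √89 ∈ Q (other pairings), all impossible. Hence [Q(γ):Q] = 4 = [Q(√145, √89):Q], so Q(γ) = Q(√145, √89).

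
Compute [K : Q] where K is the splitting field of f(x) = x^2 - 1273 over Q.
[K : Q] = 2

f(x) = x^2 - 1273 factors as (x - √1273)(x + √1273). The splitting field is K = Q(√1273). Since 1273 is squarefree and > 1, it is not a perfect square, so x^2 - 1273 is irreducible over Q and [Q(√1273) : Q] = 2. Hence [K : Q] = 2.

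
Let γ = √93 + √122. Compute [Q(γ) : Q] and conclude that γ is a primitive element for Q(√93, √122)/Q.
[Q(γ) : Q] = 4 (equivalently, Q(γ) = Q(√93, √122))

Obviously Q(γ) ⊆ Q(√93, √122), and [Q(√93, √122):Q] = 4 (since 93, 122 are distinct squarefree integers > 1 with 11346 not a perfect square). To show equality we compute the minimal polynomial of γ. From γ = √93 + √122: γ^2 = 93 + 2√(11346) + 122 = 215 + 2√(11346), so γ^2 - 215 = 2√(11346); squaring, (γ^2 - 215)^2 = 4·11346, i.e. γ^4 - 430γ^2 + 46225 - 45384 = 0, i.e. γ^4 - 430γ^2 + 841 = 0. So γ is a root of x^4 - 430x^2 + 841. This polynomial is irreducible over Q: it has no rational root (each ±√93 ± √122 is irrational), and any factorization into two quadratics over Q would force √(11346) ∈ Q (pairing opposite roots) or √93, √122 ∈ Q (other pairings), all impossible. Hence [Q(γ):Q] = 4 = [Q(√93, √122):Q], so Q(γ) = Q(√93, √122).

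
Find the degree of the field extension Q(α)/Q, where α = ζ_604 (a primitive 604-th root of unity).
[Q(α):Q] = 300

The minimal polynomial of ζ_604 over Q is the 604-th cyclotomic polynomial Φ_604(x), which is irreducible over Q and has degree φ(604) = 300. Hence [Q(α):Q] = φ(604) = 300.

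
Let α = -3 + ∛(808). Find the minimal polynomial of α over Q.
m_α(x) = x^3 + 9x^2 + 27x - 781

Set β = α + 3 = ∛(808), so β^3 = 808. Then (α + 3)^3 - 808 = 0, i.e. α is a root of g(x) = (x + 3)^3 - 808 = x^3 + 9x^2 + 27x - 781. Since g(x) = h(x + 3) where h(x) = x^3 - 808, and h is irreducible over Q (because 808 is not a perfect cube, so h has no rational root, and a monic cubic with no rational root is irreducible), g is also irreducible (irreducibility is preserved under the substitution x → x + 3). Hence m_α(x) = x^3 + 9x^2 + 27x - 781.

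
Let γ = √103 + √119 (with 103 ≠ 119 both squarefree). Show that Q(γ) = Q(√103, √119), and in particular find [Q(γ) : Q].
[Q(γ) : Q] = 4 (equivalently, Q(γ) = Q(√103, √119))

Obviously Q(γ) ⊆ Q(√103, √119), and [Q(√103, √119):Q] = 4 (since 103, 119 are distinct squarefree integers > 1 with 12257 not a perfect square). To show equality we compute the minimal polynomial of γ. From γ = √103 + √119: γ^2 = 103 + 2√(12257) + 119 = 222 + 2√(12257), so γ^2 - 222 = 2√(12257); squaring, (γ^2 - 222)^2 = 4·12257, i.e. γ^4 - 444γ^2 + 49284 - 49028 = 0, i.e. γ^4 - 444γ^2 + 256 = 0. So γ is a root of x^4 - 444x^2 + 256. This polynomial is irreducible over Q: it has no rational root (each ±√103 ± √119 is irrational), and any factorization into two quadratics over Q would force √(12257) ∈ Q (pairing opposite roots) or √103, √119 ∈ Q (other pairings), all impossible. Hence [Q(γ):Q] = 4 = [Q(√103, √119):Q], so Q(γ) = Q(√103, √119).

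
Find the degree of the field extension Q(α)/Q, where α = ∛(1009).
[Q(α):Q] = 3

The minimal polynomial of α is x^3 - 1009, irreducible over Q since 1009 is not a perfect cube (so x^3 - 1009 has no rational root). Hence [Q(α):Q] = deg(m_α) = 3.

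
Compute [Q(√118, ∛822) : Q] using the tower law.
[Q(√118, ∛822) : Q] = 6

Let L = Q(√118, ∛822). Since Q(√118) ⊂ L and [Q(√118):Q] = 2, the tower law gives 2 | [L:Q]. Likewise Q(∛822) ⊂ L with [Q(∛822):Q] = 3 (because 822 is not a perfect cube), so 3 | [L:Q]. As gcd(2,3) = 1, [L:Q] is divisible by 6. Conversely L is generated over Q by √118 and ∛822, so [L:Q] ≤ 2·3 = 6. Therefore [Q(√118, ∛822) : Q] = 6.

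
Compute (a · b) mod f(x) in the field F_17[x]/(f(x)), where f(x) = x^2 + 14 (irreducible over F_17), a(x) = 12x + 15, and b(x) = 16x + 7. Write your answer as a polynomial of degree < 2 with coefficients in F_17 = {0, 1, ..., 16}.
a · b ≡ x + 1 (mod f(x))

Multiply in F_17[x]: a(x)·b(x) = (12x + 15)·(16x + 7) = 5x^2 + x + 3. This has degree ≥ 2, so divide by f(x) over F_17: 5x^2 + x + 3 = (5)·(x^2 + 14) + (x + 1). Hence a·b ≡ x + 1 (mod f). (F_17[x]/(f) is a field with 17^2 = 289 elements since f is irreducible of degree 2.)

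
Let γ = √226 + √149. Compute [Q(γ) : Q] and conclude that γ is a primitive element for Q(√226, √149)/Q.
[Q(γ) : Q] = 4 (equivalently, Q(γ) = Q(√226, √149))

Obviously Q(γ) ⊆ Q(√226, √149), and [Q(√226, √149):Q] = 4 (since 226, 149 are distinct squarefree integers > 1 with 33674 not a perfect square). To show equality we compute the minimal polynomial of γ. From γ = √226 + √149: γ^2 = 226 + 2√(33674) + 149 = 375 + 2√(33674), so γ^2 - 375 = 2√(33674); squaring, (γ^2 - 375)^2 = 4·33674, i.e. γ^4 - 750γ^2 + 140625 - 134696 = 0, i.e. γ^4 - 750γ^2 + 5929 = 0. So γ is a root of x^4 - 750x^2 + 5929. This polynomial is irreducible over Q: it has no rational root (each ±√226 ± √149 is irrational), and any factorization into two quadratics over Q would force √(33674) ∈ Q (pairing opposite roots) or √226, √149 ∈ Q (other pairings), all impossible. Hence [Q(γ):Q] = 4 = [Q(√226, √149):Q], so Q(γ) = Q(√226, √149).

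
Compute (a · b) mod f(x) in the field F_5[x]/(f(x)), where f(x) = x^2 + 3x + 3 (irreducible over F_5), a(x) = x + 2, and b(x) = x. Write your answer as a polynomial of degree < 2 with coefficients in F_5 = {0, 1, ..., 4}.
a · b ≡ 4x + 2 (mod f(x))

Multiply in F_5[x]: a(x)·b(x) = (x + 2)·(x) = x^2 + 2x. This has degree ≥ 2, so divide by f(x) over F_5: x^2 + 2x = (1)·(x^2 + 3x + 3) + (4x + 2). Hence a·b ≡ 4x + 2 (mod f). (F_5[x]/(f) is a field with 5^2 = 25 elements since f is irreducible of degree 2.)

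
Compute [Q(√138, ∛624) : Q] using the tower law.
[Q(√138, ∛624) : Q] = 6

Let L = Q(√138, ∛624). Since Q(√138) ⊂ L and [Q(√138):Q] = 2, the tower law gives 2 | [L:Q]. Likewise Q(∛624) ⊂ L with [Q(∛624):Q] = 3 (because 624 is not a perfect cube), so 3 | [L:Q]. As gcd(2,3) = 1, [L:Q] is divisible by 6. Conversely L is generated over Q by √138 and ∛624, so [L:Q] ≤ 2·3 = 6. Therefore [Q(√138, ∛624) : Q] = 6.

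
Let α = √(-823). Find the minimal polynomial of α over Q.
m_α(x) = x^2 + 823

α satisfies α^2 + 823 = 0, so x^2 + 823 annihilates α. Since d = -823 is squarefree and ≠ 1, it is not a perfect square in Q, so x^2 + 823 has no rational root and is therefore irreducible over Q (a degree-2 polynomial over a field is irreducible iff it has no root). Hence m_α(x) = x^2 + 823.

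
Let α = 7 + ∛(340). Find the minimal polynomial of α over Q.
m_α(x) = x^3 - 21x^2 + 147x - 683

Set β = α - 7 = ∛(340), so β^3 = 340. Then (α - 7)^3 - 340 = 0, i.e. α is a root of g(x) = (x - 7)^3 - 340 = x^3 - 21x^2 + 147x - 683. Since g(x) = h(x - 7) where h(x) = x^3 - 340, and h is irreducible over Q (because 340 is not a perfect cube, so h has no rational root, and a monic cubic with no rational root is irreducible), g is also irreducible (irreducibility is preserved under the substitution x → x - 7). Hence m_α(x) = x^3 - 21x^2 + 147x - 683.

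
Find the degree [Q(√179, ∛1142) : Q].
[Q(√179, ∛1142) : Q] = 6

Let L = Q(√179, ∛1142). Since Q(√179) ⊂ L and [Q(√179):Q] = 2, the tower law gives 2 | [L:Q]. Likewise Q(∛1142) ⊂ L with [Q(∛1142):Q] = 3 (because 1142 is not a perfect cube), so 3 | [L:Q]. As gcd(2,3) = 1, [L:Q] is divisible by 6. Conversely L is generated over Q by √179 and ∛1142, so [L:Q] ≤ 2·3 = 6. Therefore [Q(√179, ∛1142) : Q] = 6.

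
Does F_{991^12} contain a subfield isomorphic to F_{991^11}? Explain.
No: F_{991^11} is not a subfield of F_{991^12}

F_{p^m} embeds in F_{p^n} iff m | n. Here 11 ∤ 12 (since 12 = 1·11 + 1 with remainder 1 ≠ 0), so F_{991^11} is not a subfield of F_{991^12}. Equivalently: if it were, the tower law would give 11 = [F_{991^11}:F_991] dividing [F_{991^12}:F_991] = 12, contradiction.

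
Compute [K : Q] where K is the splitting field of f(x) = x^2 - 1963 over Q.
[K : Q] = 2

f(x) = x^2 - 1963 factors as (x - √1963)(x + √1963). The splitting field is K = Q(√1963). Since 1963 is squarefree and > 1, it is not a perfect square, so x^2 - 1963 is irreducible over Q and [Q(√1963) : Q] = 2. Hence [K : Q] = 2.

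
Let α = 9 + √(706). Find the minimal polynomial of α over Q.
m_α(x) = x^2 - 18x - 625

From α - 9 = √(706), squaring gives (α - 9)^2 = 706, i.e. α^2 - 18α + 81 = 706, so α^2 - 18α - 625 = 0. The discriminant of x^2 - 18x - 625 is (-18)^2 - 4·(-625) = 324 + 2500 = 2824, and 4·(706) is not a perfect square in Q since 706 is squarefree and ≠ 1. Hence x^2 - 18x - 625 is irreducible over Q and is the minimal polynomial of α.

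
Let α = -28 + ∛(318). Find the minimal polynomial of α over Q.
m_α(x) = x^3 + 84x^2 + 2352x + 21634

Set β = α + 28 = ∛(318), so β^3 = 318. Then (α + 28)^3 - 318 = 0, i.e. α is a root of g(x) = (x + 28)^3 - 318 = x^3 + 84x^2 + 2352x + 21634. Since g(x) = h(x + 28) where h(x) = x^3 - 318, and h is irreducible over Q (because 318 is not a perfect cube, so h has no rational root, and a monic cubic with no rational root is irreducible), g is also irreducible (irreducibility is preserved under the substitution x → x + 28). Hence m_α(x) = x^3 + 84x^2 + 2352x + 21634.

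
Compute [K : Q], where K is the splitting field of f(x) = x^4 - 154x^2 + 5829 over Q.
[K : Q] = 4

Solving the quadratic in x^2: x^2 = (154 ± √(154^2 - 4·5829))/2 = (154 ± √400)/2 = (154 ± 20)/2, giving x^2 = 87 or x^2 = 67. So f(x) = (x^2 - 87)(x^2 - 67) and the roots of f are ±√87, ±√67. Hence the splitting field is K = Q(√87, √67). Since 87 and 67 are distinct squarefree integers > 1, their product 5829 is not a perfect square, so √67 ∉ Q(√87). By the tower law [K:Q] = [Q(√87,√67):Q(√87)] · [Q(√87):Q] = 2 · 2 = 4.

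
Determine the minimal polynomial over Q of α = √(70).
m_α(x) = x^2 - 70

α satisfies α^2 - 70 = 0, so x^2 - 70 annihilates α. Since d = 70 is squarefree and ≠ 1, it is not a perfect square in Q, so x^2 - 70 has no rational root and is therefore irreducible over Q (a degree-2 polynomial over a field is irreducible iff it has no root). Hence m_α(x) = x^2 - 70.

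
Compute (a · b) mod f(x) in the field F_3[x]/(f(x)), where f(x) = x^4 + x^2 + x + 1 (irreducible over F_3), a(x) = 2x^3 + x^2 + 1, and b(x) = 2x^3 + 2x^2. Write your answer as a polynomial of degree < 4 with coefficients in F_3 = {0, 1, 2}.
a · b ≡ x^3 + 2x + 2 (mod f(x))

Multiply in F_3[x]: a(x)·b(x) = (2x^3 + x^2 + 1)·(2x^3 + 2x^2) = x^6 + 2x^4 + 2x^3 + 2x^2. This has degree ≥ 4, so divide by f(x) over F_3: x^6 + 2x^4 + 2x^3 + 2x^2 = (x^2 + 1)·(x^4 + x^2 + x + 1) + (x^3 + 2x + 2). Hence a·b ≡ x^3 + 2x + 2 (mod f). (F_3[x]/(f) is a field with 3^4 = 81 elements since f is irreducible of degree 4.)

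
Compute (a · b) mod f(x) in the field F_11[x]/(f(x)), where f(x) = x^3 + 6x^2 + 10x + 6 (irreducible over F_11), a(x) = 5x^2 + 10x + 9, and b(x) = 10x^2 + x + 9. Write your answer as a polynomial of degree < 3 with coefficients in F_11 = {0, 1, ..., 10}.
a · b ≡ x^2 + 8 (mod f(x))

Multiply in F_11[x]: a(x)·b(x) = (5x^2 + 10x + 9)·(10x^2 + x + 9) = 6x^4 + 6x^3 + 2x^2 + 4. This has degree ≥ 3, so divide by f(x) over F_11: 6x^4 + 6x^3 + 2x^2 + 4 = (6x + 3)·(x^3 + 6x^2 + 10x + 6) + (x^2 + 8). Hence a·b ≡ x^2 + 8 (mod f). (F_11[x]/(f) is a field with 11^3 = 1331 elements since f is irreducible of degree 3.)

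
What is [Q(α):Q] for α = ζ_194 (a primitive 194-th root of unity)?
[Q(α):Q] = 96

The minimal polynomial of ζ_194 over Q is the 194-th cyclotomic polynomial Φ_194(x), which is irreducible over Q and has degree φ(194) = 96. Hence [Q(α):Q] = φ(194) = 96.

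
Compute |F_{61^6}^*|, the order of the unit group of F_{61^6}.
|F_{61^6}^*| = 51520374360

F_{61^6} has 61^6 = 51520374361 elements; its multiplicative group consists of all nonzero elements, so |F_{61^6}^*| = 51520374361 - 1 = 51520374360. (It is cyclic since any finite subgroup of the multiplicative group of a field is cyclic.)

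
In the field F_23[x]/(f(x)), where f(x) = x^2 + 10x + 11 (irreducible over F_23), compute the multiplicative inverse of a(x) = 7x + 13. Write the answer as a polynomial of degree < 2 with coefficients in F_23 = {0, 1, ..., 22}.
a(x)^(-1) ≡ 17x + 7 (mod f(x))

Since f is irreducible over F_23, F_23[x]/(f) is a field and a(x) ≠ 0 has an inverse. Apply the extended Euclidean algorithm to f(x) and a(x) in F_23[x]: f(x) = (10x + 19)·a(x) + (17). The last nonzero remainder is the constant 17 = gcd(f, a) in F_23. Back-substituting through the division chain expresses 17 = s(x)·a(x) + t(x)·f(x) with s(x) ≡ 13x + 4 (mod f), so (13x + 4)·a(x) ≡ 17 (mod f). Multiplying by 17^(-1) ≡ 19 in F_23 gives a(x)^(-1) ≡ 19·(13x + 4) ≡ 17x + 7 (mod f). Check: (7x + 13)·(17x + 7) = 4x^2 + 17x + 22 ≡ 1 (mod x^2 + 10x + 11).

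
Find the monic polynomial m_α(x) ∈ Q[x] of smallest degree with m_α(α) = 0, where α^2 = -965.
m_α(x) = x^2 + 965

α satisfies α^2 + 965 = 0, so x^2 + 965 annihilates α. Since d = -965 is squarefree and ≠ 1, it is not a perfect square in Q, so x^2 + 965 has no rational root and is therefore irreducible over Q (a degree-2 polynomial over a field is irreducible iff it has no root). Hence m_α(x) = x^2 + 965.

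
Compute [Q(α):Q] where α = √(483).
[Q(α):Q] = 2

[Q(α):Q] equals the degree of the minimal polynomial of α. Here α^2 = 483 and x^2 - 483 is irreducible (d = 483 is squarefree, ≠ 1, hence not a square), so deg(m_α) = 2. Thus [Q(α):Q] = 2.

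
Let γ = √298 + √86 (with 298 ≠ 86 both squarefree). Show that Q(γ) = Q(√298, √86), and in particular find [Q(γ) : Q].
[Q(γ) : Q] = 4 (equivalently, Q(γ) = Q(√298, √86))

Obviously Q(γ) ⊆ Q(√298, √86), and [Q(√298, √86):Q] = 4 (since 298, 86 are distinct squarefree integers > 1 with 25628 not a perfect square). To show equality we compute the minimal polynomial of γ. From γ = √298 + √86: γ^2 = 298 + 2√(25628) + 86 = 384 + 2√(25628), so γ^2 - 384 = 2√(25628); squaring, (γ^2 - 384)^2 = 4·25628, i.e. γ^4 - 768γ^2 + 147456 - 102512 = 0, i.e. γ^4 - 768γ^2 + 44944 = 0. So γ is a root of x^4 - 768x^2 + 44944. This polynomial is irreducible over Q: it has no rational root (each ±√298 ± √86 is irrational), and any factorization into two quadratics over Q would force √(25628) ∈ Q (pairing opposite roots) or √298, √86 ∈ Q (other pairings), all impossible. Hence [Q(γ):Q] = 4 = [Q(√298, √86):Q], so Q(γ) = Q(√298, √86).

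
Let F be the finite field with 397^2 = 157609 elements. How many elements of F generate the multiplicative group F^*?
There are φ(157608) = 47520 primitive elements

F_q^* is cyclic of order q - 1 = 157608. A cyclic group of order m has exactly φ(m) generators. Here m = 157608 = 2^3 · 3^2 · 11 · 199, so the number of primitive elements is φ(157608) = 47520.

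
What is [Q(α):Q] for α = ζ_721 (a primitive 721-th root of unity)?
[Q(α):Q] = 612

The minimal polynomial of ζ_721 over Q is the 721-th cyclotomic polynomial Φ_721(x), which is irreducible over Q and has degree φ(721) = 612. Hence [Q(α):Q] = φ(721) = 612.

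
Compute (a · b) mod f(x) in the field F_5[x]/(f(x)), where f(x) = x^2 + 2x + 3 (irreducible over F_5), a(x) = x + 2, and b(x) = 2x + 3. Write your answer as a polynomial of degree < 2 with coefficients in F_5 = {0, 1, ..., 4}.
a · b ≡ 3x (mod f(x))

Multiply in F_5[x]: a(x)·b(x) = (x + 2)·(2x + 3) = 2x^2 + 2x + 1. This has degree ≥ 2, so divide by f(x) over F_5: 2x^2 + 2x + 1 = (2)·(x^2 + 2x + 3) + (3x). Hence a·b ≡ 3x (mod f). (F_5[x]/(f) is a field with 5^2 = 25 elements since f is irreducible of degree 2.)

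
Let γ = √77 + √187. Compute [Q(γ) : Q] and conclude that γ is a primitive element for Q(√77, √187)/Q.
[Q(γ) : Q] = 4 (equivalently, Q(γ) = Q(√77, √187))

Obviously Q(γ) ⊆ Q(√77, √187), and [Q(√77, √187):Q] = 4 (since 77, 187 are distinct squarefree integers > 1 with 14399 not a perfect square). To show equality we compute the minimal polynomial of γ. From γ = √77 + √187: γ^2 = 77 + 2√(14399) + 187 = 264 + 2√(14399), so γ^2 - 264 = 2√(14399); squaring, (γ^2 - 264)^2 = 4·14399, i.e. γ^4 - 528γ^2 + 69696 - 57596 = 0, i.e. γ^4 - 528γ^2 + 12100 = 0. So γ is a root of x^4 - 528x^2 + 12100. This polynomial is irreducible over Q: it has no rational root (each ±√77 ± √187 is irrational), and any factorization into two quadratics over Q would force √(14399) ∈ Q (pairing opposite roots) or √77, √187 ∈ Q (other pairings), all impossible. Hence [Q(γ):Q] = 4 = [Q(√77, √187):Q], so Q(γ) = Q(√77, √187).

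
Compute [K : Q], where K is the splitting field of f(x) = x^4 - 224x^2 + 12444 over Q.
[K : Q] = 4

Solving the quadratic in x^2: x^2 = (224 ± √(224^2 - 4·12444))/2 = (224 ± √400)/2 = (224 ± 20)/2, giving x^2 = 122 or x^2 = 102. So f(x) = (x^2 - 122)(x^2 - 102) and the roots of f are ±√122, ±√102. Hence the splitting field is K = Q(√122, √102). Since 122 and 102 are distinct squarefree integers > 1, their product 12444 is not a perfect square, so √102 ∉ Q(√122). By the tower law [K:Q] = [Q(√122,√102):Q(√122)] · [Q(√122):Q] = 2 · 2 = 4.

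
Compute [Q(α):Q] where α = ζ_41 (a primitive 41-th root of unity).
[Q(α):Q] = 40

The minimal polynomial of ζ_41 over Q is the 41-th cyclotomic polynomial Φ_41(x), which is irreducible over Q and has degree φ(41) = 40. Hence [Q(α):Q] = φ(41) = 40.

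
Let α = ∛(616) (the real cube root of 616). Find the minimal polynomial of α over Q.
m_α(x) = x^3 - 616

α satisfies α^3 = 616, so x^3 - 616 annihilates α. By the rational root test, a rational root p/q (in lowest terms) of x^3 - 616 would satisfy p^3 = 616 q^3, forcing q = 1 and p^3 = 616; but 616 is not a perfect cube, contradiction. A monic cubic over Q with no rational root is irreducible (any nontrivial factorization would include a linear factor). Hence x^3 - 616 is the minimal polynomial of α, and in particular [Q(α):Q] = 3.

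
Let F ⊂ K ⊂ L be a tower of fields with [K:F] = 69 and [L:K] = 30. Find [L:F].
[L:F] = 2070

The tower law says that for any tower of field extensions F ⊂ K ⊂ L with finite degrees, [L:F] = [L:K] · [K:F]. Here this gives [L:F] = 30 · 69 = 2070.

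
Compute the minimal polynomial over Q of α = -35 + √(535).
m_α(x) = x^2 + 70x + 690

From α + 35 = √(535), squaring gives (α + 35)^2 = 535, i.e. α^2 + 70α + 1225 = 535, so α^2 + 70α + 690 = 0. The discriminant of x^2 + 70x + 690 is (70)^2 - 4·(690) = 4900 - 2760 = 2140, and 4·(535) is not a perfect square in Q since 535 is squarefree and ≠ 1. Hence x^2 + 70x + 690 is irreducible over Q and is the minimal polynomial of α.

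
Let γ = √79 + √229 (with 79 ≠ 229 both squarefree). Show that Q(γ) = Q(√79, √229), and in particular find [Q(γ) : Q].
[Q(γ) : Q] = 4 (equivalently, Q(γ) = Q(√79, √229))

Obviously Q(γ) ⊆ Q(√79, √229), and [Q(√79, √229):Q] = 4 (since 79, 229 are distinct squarefree integers > 1 with 18091 not a perfect square). To show equality we compute the minimal polynomial of γ. From γ = √79 + √229: γ^2 = 79 + 2√(18091) + 229 = 308 + 2√(18091), so γ^2 - 308 = 2√(18091); squaring, (γ^2 - 308)^2 = 4·18091, i.e. γ^4 - 616γ^2 + 94864 - 72364 = 0, i.e. γ^4 - 616γ^2 + 22500 = 0. So γ is a root of x^4 - 616x^2 + 22500. This polynomial is irreducible over Q: it has no rational root (each ±√79 ± √229 is irrational), and any factorization into two quadratics over Q would force √(18091) ∈ Q (pairing opposite roots) or √79, √229 ∈ Q (other pairings), all impossible. Hence [Q(γ):Q] = 4 = [Q(√79, √229):Q], so Q(γ) = Q(√79, √229).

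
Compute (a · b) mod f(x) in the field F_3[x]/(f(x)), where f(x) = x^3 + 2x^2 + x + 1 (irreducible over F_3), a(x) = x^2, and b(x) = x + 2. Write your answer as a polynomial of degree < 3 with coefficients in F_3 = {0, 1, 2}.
a · b ≡ 2x + 2 (mod f(x))

Multiply in F_3[x]: a(x)·b(x) = (x^2)·(x + 2) = x^3 + 2x^2. This has degree ≥ 3, so divide by f(x) over F_3: x^3 + 2x^2 = (1)·(x^3 + 2x^2 + x + 1) + (2x + 2). Hence a·b ≡ 2x + 2 (mod f). (F_3[x]/(f) is a field with 3^3 = 27 elements since f is irreducible of degree 3.)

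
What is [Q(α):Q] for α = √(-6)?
[Q(α):Q] = 2

[Q(α):Q] equals the degree of the minimal polynomial of α. Here α^2 = -6 and x^2 + 6 is irreducible (d = -6 is squarefree, ≠ 1, hence not a square), so deg(m_α) = 2. Thus [Q(α):Q] = 2.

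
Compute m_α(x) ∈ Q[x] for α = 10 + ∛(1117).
m_α(x) = x^3 - 30x^2 + 300x - 2117

Set β = α - 10 = ∛(1117), so β^3 = 1117. Then (α - 10)^3 - 1117 = 0, i.e. α is a root of g(x) = (x - 10)^3 - 1117 = x^3 - 30x^2 + 300x - 2117. Since g(x) = h(x - 10) where h(x) = x^3 - 1117, and h is irreducible over Q (because 1117 is not a perfect cube, so h has no rational root, and a monic cubic with no rational root is irreducible), g is also irreducible (irreducibility is preserved under the substitution x → x - 10). Hence m_α(x) = x^3 - 30x^2 + 300x - 2117.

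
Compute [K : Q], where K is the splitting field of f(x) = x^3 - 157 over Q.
[K : Q] = 6

The roots of x^3 - 157 are ∛157, ω∛157, ω^2∛157 where ω = e^(2πi/3) is a primitive cube root of unity, so K = Q(∛157, ω). Now [Q(∛157):Q] = 3 (since 157 is not a perfect cube, x^3 - 157 is irreducible) and [Q(ω):Q] = 2. Both 2 and 3 divide [K:Q], and [K:Q] ≤ 3·2 = 6, so [K:Q] = 6. (Equivalently: Q(∛157) ⊂ R but ω ∉ R, so [K : Q(∛157)] = 2.)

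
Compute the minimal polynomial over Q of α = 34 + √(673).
m_α(x) = x^2 - 68x + 483

From α - 34 = √(673), squaring gives (α - 34)^2 = 673, i.e. α^2 - 68α + 1156 = 673, so α^2 - 68α + 483 = 0. The discriminant of x^2 - 68x + 483 is (-68)^2 - 4·(483) = 4624 - 1932 = 2692, and 4·(673) is not a perfect square in Q since 673 is squarefree and ≠ 1. Hence x^2 - 68x + 483 is irreducible over Q and is the minimal polynomial of α.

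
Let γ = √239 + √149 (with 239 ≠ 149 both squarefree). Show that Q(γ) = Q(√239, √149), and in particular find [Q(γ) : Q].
[Q(γ) : Q] = 4 (equivalently, Q(γ) = Q(√239, √149))

Obviously Q(γ) ⊆ Q(√239, √149), and [Q(√239, √149):Q] = 4 (since 239, 149 are distinct squarefree integers > 1 with 35611 not a perfect square). To show equality we compute the minimal polynomial of γ. From γ = √239 + √149: γ^2 = 239 + 2√(35611) + 149 = 388 + 2√(35611), so γ^2 - 388 = 2√(35611); squaring, (γ^2 - 388)^2 = 4·35611, i.e. γ^4 - 776γ^2 + 150544 - 142444 = 0, i.e. γ^4 - 776γ^2 + 8100 = 0. So γ is a root of x^4 - 776x^2 + 8100. This polynomial is irreducible over Q: it has no rational root (each ±√239 ± √149 is irrational), and any factorization into two quadratics over Q would force √(35611) ∈ Q (pairing opposite roots) or √239, √149 ∈ Q (other pairings), all impossible. Hence [Q(γ):Q] = 4 = [Q(√239, √149):Q], so Q(γ) = Q(√239, √149).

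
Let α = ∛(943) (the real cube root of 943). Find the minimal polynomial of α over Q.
m_α(x) = x^3 - 943

α satisfies α^3 = 943, so x^3 - 943 annihilates α. By the rational root test, a rational root p/q (in lowest terms) of x^3 - 943 would satisfy p^3 = 943 q^3, forcing q = 1 and p^3 = 943; but 943 is not a perfect cube, contradiction. A monic cubic over Q with no rational root is irreducible (any nontrivial factorization would include a linear factor). Hence x^3 - 943 is the minimal polynomial of α, and in particular [Q(α):Q] = 3.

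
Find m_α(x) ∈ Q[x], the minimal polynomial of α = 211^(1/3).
m_α(x) = x^3 - 211

α satisfies α^3 = 211, so x^3 - 211 annihilates α. By the rational root test, a rational root p/q (in lowest terms) of x^3 - 211 would satisfy p^3 = 211 q^3, forcing q = 1 and p^3 = 211; but 211 is not a perfect cube, contradiction. A monic cubic over Q with no rational root is irreducible (any nontrivial factorization would include a linear factor). Hence x^3 - 211 is the minimal polynomial of α, and in particular [Q(α):Q] = 3.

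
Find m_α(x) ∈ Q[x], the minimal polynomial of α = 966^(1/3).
m_α(x) = x^3 - 966

α satisfies α^3 = 966, so x^3 - 966 annihilates α. By the rational root test, a rational root p/q (in lowest terms) of x^3 - 966 would satisfy p^3 = 966 q^3, forcing q = 1 and p^3 = 966; but 966 is not a perfect cube, contradiction. A monic cubic over Q with no rational root is irreducible (any nontrivial factorization would include a linear factor). Hence x^3 - 966 is the minimal polynomial of α, and in particular [Q(α):Q] = 3.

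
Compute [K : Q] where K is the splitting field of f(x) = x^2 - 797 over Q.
[K : Q] = 2

f(x) = x^2 - 797 factors as (x - √797)(x + √797). The splitting field is K = Q(√797). Since 797 is squarefree and > 1, it is not a perfect square, so x^2 - 797 is irreducible over Q and [Q(√797) : Q] = 2. Hence [K : Q] = 2.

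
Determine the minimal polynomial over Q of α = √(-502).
m_α(x) = x^2 + 502

α satisfies α^2 + 502 = 0, so x^2 + 502 annihilates α. Since d = -502 is squarefree and ≠ 1, it is not a perfect square in Q, so x^2 + 502 has no rational root and is therefore irreducible over Q (a degree-2 polynomial over a field is irreducible iff it has no root). Hence m_α(x) = x^2 + 502.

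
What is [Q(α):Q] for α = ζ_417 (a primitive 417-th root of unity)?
[Q(α):Q] = 276

The minimal polynomial of ζ_417 over Q is the 417-th cyclotomic polynomial Φ_417(x), which is irreducible over Q and has degree φ(417) = 276. Hence [Q(α):Q] = φ(417) = 276.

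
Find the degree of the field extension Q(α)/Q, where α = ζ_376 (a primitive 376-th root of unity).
[Q(α):Q] = 184

The minimal polynomial of ζ_376 over Q is the 376-th cyclotomic polynomial Φ_376(x), which is irreducible over Q and has degree φ(376) = 184. Hence [Q(α):Q] = φ(376) = 184.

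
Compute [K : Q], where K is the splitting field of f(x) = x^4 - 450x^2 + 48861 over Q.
[K : Q] = 4

Solving the quadratic in x^2: x^2 = (450 ± √(450^2 - 4·48861))/2 = (450 ± √7056)/2 = (450 ± 84)/2, giving x^2 = 267 or x^2 = 183. So f(x) = (x^2 - 267)(x^2 - 183) and the roots of f are ±√267, ±√183. Hence the splitting field is K = Q(√267, √183). Since 267 and 183 are distinct squarefree integers > 1, their product 48861 is not a perfect square, so √183 ∉ Q(√267). By the tower law [K:Q] = [Q(√267,√183):Q(√267)] · [Q(√267):Q] = 2 · 2 = 4.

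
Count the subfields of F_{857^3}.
F_{857^3} has 2 subfields

The subfields of F_{p^n} are exactly the fields F_{p^d} for d | n (each is the fixed field of the unique index-d subgroup of Gal(F_{p^n}/F_p) ≅ Z/nZ). The divisors of n = 3 are {1, 3}, giving 2 subfields: F_{857^1}, F_{857^3}.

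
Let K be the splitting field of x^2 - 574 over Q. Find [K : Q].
[K : Q] = 2

f(x) = x^2 - 574 factors as (x - √574)(x + √574). The splitting field is K = Q(√574). Since 574 is squarefree and > 1, it is not a perfect square, so x^2 - 574 is irreducible over Q and [Q(√574) : Q] = 2. Hence [K : Q] = 2.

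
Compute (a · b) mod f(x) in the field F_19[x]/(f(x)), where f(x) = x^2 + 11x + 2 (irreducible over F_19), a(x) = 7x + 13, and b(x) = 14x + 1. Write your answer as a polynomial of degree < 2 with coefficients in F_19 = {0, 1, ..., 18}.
a · b ≡ 4x + 7 (mod f(x))

Multiply in F_19[x]: a(x)·b(x) = (7x + 13)·(14x + 1) = 3x^2 + 18x + 13. This has degree ≥ 2, so divide by f(x) over F_19: 3x^2 + 18x + 13 = (3)·(x^2 + 11x + 2) + (4x + 7). Hence a·b ≡ 4x + 7 (mod f). (F_19[x]/(f) is a field with 19^2 = 361 elements since f is irreducible of degree 2.)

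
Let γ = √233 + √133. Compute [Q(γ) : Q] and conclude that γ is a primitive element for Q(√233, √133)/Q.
[Q(γ) : Q] = 4 (equivalently, Q(γ) = Q(√233, √133))

Obviously Q(γ) ⊆ Q(√233, √133), and [Q(√233, √133):Q] = 4 (since 233, 133 are distinct squarefree integers > 1 with 30989 not a perfect square). To show equality we compute the minimal polynomial of γ. From γ = √233 + √133: γ^2 = 233 + 2√(30989) + 133 = 366 + 2√(30989), so γ^2 - 366 = 2√(30989); squaring, (γ^2 - 366)^2 = 4·30989, i.e. γ^4 - 732γ^2 + 133956 - 123956 = 0, i.e. γ^4 - 732γ^2 + 10000 = 0. So γ is a root of x^4 - 732x^2 + 10000. This polynomial is irreducible over Q: it has no rational root (each ±√233 ± √133 is irrational), and any factorization into two quadratics over Q would force √(30989) ∈ Q (pairing opposite roots) or √233, √133 ∈ Q (other pairings), all impossible. Hence [Q(γ):Q] = 4 = [Q(√233, √133):Q], so Q(γ) = Q(√233, √133).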